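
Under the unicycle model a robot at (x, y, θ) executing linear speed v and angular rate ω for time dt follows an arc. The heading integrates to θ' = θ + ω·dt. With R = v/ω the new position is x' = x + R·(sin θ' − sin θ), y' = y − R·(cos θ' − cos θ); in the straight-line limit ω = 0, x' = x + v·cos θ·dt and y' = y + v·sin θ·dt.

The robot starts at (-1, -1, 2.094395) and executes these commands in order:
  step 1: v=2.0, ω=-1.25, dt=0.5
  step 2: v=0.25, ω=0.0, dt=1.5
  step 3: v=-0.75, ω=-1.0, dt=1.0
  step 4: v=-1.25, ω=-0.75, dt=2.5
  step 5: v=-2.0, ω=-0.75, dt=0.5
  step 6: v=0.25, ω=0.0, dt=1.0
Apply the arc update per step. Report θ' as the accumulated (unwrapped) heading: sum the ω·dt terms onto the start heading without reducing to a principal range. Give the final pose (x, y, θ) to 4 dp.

step 1: θ'=1.4694 (R=-1.6000) → pose (-1.2061, -0.0380, 1.4694)
step 2: θ'=1.4694 (straight) → pose (-1.1682, 0.3350, 1.4694)
step 3: θ'=0.4694 (R=0.7500) → pose (-1.5751, -0.2579, 0.4694)
step 4: θ'=-1.4056 (R=1.6667) → pose (-3.9730, 0.9544, -1.4056)
step 5: θ'=-1.7806 (R=2.6667) → pose (-3.9508, 1.9483, -1.7806)
step 6: θ'=-1.7806 (straight) → pose (-4.0028, 1.7038, -1.7806)

(-4.0028, 1.7038, -1.7806)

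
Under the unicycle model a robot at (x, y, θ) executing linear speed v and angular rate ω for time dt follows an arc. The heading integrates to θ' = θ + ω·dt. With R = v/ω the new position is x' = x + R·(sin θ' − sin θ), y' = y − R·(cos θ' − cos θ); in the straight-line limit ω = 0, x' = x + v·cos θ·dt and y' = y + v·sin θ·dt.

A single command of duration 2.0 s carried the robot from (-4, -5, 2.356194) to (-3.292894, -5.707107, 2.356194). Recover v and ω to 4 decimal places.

Δθ = 2.356194 − 2.356194 = 0.000000
ω = Δθ/dt = 0.000000/2.0 = 0.0000
ω = 0 → v = (Δx·cos θ + Δy·sin θ)/dt = -0.5000

v = -0.5000, ω = 0.0000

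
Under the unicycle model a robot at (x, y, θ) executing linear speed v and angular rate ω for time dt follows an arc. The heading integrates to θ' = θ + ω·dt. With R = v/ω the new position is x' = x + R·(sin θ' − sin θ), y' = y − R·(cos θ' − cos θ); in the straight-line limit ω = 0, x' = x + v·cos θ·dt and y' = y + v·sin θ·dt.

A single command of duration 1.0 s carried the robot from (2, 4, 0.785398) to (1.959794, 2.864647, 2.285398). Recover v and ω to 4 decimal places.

Δθ = 2.285398 − 0.785398 = 1.500000
ω = Δθ/dt = 1.500000/1.0 = 1.5000
R = −Δy/(cos θ' − cos θ) = -0.8333
v = R·ω = -0.8333·1.5000 = -1.2500

v = -1.2500, ω = 1.5000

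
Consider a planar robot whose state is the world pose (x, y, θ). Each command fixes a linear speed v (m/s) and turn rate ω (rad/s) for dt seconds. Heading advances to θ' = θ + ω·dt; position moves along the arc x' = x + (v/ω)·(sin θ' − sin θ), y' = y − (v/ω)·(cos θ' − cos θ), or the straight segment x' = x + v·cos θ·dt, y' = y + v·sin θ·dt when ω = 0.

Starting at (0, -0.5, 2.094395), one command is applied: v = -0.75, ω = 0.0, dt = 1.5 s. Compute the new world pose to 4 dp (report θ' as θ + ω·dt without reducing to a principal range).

θ' = 2.0944 + 0.0·1.5 = 2.0944
ω = 0 → straight: x' = 0 + -0.75·cos(2.0944)·1.5 = 0.5625
y' = -0.5 + -0.75·sin(2.0944)·1.5 = -1.4743

(0.5625, -1.4743, 2.0944)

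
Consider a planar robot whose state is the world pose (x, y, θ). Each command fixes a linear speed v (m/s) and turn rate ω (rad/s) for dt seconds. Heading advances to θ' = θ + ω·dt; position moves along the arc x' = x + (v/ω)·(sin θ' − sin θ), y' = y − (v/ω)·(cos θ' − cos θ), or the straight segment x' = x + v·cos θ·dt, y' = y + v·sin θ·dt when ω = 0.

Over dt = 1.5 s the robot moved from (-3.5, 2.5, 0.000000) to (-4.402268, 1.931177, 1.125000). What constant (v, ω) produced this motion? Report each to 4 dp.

v = -0.7500, ω = 0.7500

Δθ = 1.125000 − 0.000000 = 1.125000
ω = Δθ/dt = 1.125000/1.5 = 0.7500
R = Δx/(sin θ' − sin θ) = -1.0000
v = R·ω = -1.0000·0.7500 = -0.7500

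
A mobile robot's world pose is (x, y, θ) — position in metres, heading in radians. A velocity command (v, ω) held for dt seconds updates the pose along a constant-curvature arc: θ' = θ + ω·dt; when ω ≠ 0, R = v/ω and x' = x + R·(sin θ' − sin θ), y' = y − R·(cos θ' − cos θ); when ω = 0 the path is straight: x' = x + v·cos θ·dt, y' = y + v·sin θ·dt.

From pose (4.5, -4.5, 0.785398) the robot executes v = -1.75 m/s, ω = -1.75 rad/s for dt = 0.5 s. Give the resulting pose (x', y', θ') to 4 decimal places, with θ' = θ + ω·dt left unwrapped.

θ' = 0.7854 + -1.75·0.5 = -0.0896
R = v/ω = -1.75/-1.75 = 1.0000
x' = 4.5 + 1.0000·(sin -0.0896 − sin 0.7854) = 3.7034
y' = -4.5 − 1.0000·(cos -0.0896 − cos 0.7854) = -4.7889

(3.7034, -4.7889, -0.0896)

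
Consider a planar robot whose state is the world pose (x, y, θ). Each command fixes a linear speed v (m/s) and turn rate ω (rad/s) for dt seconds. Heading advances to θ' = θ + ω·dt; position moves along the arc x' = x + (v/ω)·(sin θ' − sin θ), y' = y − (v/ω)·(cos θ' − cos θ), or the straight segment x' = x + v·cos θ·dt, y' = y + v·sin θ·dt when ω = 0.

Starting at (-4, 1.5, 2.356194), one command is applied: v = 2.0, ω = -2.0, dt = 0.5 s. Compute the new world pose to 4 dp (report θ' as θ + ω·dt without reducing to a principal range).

θ' = 2.3562 + -2.0·0.5 = 1.3562
R = v/ω = 2.0/-2.0 = -1.0000
x' = -4 + -1.0000·(sin 1.3562 − sin 2.3562) = -4.2700
y' = 1.5 − -1.0000·(cos 1.3562 − cos 2.3562) = 2.4201

(-4.2700, 2.4201, 1.3562)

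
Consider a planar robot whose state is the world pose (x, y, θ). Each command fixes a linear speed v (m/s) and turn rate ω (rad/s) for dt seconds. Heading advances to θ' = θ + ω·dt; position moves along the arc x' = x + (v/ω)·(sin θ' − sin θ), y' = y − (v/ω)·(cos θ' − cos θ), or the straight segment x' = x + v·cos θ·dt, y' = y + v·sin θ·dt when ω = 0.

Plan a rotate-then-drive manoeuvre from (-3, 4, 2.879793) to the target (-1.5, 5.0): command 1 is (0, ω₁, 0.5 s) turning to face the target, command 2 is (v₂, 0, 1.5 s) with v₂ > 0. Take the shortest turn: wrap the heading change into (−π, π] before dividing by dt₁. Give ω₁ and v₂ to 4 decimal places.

heading to target = atan2(5−4, -1.5−-3) = 0.5880
Δθ = wrap(0.5880 − 2.8798) = -2.2918; ω₁ = Δθ/dt₁ = -4.5836
distance = √((-1.5−-3)² + (5−4)²) = 1.8028; v₂ = distance/dt₂ = 1.2019

ω₁ = -4.5836, v₂ = 1.2019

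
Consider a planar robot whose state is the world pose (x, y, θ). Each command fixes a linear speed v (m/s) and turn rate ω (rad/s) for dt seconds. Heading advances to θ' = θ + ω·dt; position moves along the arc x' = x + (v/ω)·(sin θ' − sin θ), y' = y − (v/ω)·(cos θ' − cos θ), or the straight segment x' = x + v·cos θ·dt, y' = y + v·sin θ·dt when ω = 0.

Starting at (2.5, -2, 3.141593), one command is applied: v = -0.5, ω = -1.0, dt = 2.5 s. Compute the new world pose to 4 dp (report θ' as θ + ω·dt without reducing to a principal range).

(2.7992, -2.9006, 0.6416)

θ' = 3.1416 + -1.0·2.5 = 0.6416
R = v/ω = -0.5/-1.0 = 0.5000
x' = 2.5 + 0.5000·(sin 0.6416 − sin 3.1416) = 2.7992
y' = -2 − 0.5000·(cos 0.6416 − cos 3.1416) = -2.9006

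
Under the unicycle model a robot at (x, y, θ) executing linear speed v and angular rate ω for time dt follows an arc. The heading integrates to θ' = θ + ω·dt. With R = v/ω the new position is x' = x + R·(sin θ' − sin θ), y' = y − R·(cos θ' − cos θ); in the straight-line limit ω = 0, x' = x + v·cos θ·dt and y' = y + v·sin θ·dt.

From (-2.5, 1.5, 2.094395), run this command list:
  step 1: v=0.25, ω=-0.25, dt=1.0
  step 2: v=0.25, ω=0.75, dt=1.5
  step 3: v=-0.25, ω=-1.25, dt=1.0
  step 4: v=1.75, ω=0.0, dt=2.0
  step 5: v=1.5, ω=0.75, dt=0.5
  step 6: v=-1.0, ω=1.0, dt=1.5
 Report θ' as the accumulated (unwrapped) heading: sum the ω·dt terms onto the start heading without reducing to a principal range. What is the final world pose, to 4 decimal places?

step 1: θ'=1.8444 (R=-1.0000) → pose (-2.5968, 1.7298, 1.8444)
step 2: θ'=2.9694 (R=0.3333) → pose (-2.8606, 1.9681, 2.9694)
step 3: θ'=1.7194 (R=0.2000) → pose (-2.6971, 1.8007, 1.7194)
step 4: θ'=1.7194 (straight) → pose (-3.2153, 5.2621, 1.7194)
step 5: θ'=2.0944 (R=2.0000) → pose (-3.4612, 5.9660, 2.0944)
step 6: θ'=3.5944 (R=-1.0000) → pose (-2.1577, 5.5668, 3.5944)

(-2.1577, 5.5668, 3.5944)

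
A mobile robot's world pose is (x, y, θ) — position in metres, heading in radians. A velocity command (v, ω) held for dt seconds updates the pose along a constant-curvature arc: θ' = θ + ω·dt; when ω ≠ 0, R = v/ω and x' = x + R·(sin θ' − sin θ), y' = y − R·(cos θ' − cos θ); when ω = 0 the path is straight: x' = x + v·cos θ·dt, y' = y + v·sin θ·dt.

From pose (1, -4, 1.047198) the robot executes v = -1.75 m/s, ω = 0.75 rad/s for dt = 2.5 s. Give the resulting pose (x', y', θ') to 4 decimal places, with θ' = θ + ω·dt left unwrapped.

(2.5129, -7.4441, 2.9222)

θ' = 1.0472 + 0.75·2.5 = 2.9222
R = v/ω = -1.75/0.75 = -2.3333
x' = 1 + -2.3333·(sin 2.9222 − sin 1.0472) = 2.5129
y' = -4 − -2.3333·(cos 2.9222 − cos 1.0472) = -7.4441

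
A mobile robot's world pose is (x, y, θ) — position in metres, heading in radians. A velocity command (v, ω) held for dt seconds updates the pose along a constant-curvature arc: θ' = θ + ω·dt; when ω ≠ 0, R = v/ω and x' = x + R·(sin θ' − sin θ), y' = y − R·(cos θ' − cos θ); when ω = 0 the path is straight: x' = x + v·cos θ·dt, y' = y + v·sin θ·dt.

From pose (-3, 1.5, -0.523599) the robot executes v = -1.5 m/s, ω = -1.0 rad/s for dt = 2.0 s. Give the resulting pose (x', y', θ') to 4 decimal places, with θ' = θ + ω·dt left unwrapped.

θ' = -0.5236 + -1.0·2.0 = -2.5236
R = v/ω = -1.5/-1.0 = 1.5000
x' = -3 + 1.5000·(sin -2.5236 − sin -0.5236) = -3.1191
y' = 1.5 − 1.5000·(cos -2.5236 − cos -0.5236) = 4.0216

(-3.1191, 4.0216, -2.5236)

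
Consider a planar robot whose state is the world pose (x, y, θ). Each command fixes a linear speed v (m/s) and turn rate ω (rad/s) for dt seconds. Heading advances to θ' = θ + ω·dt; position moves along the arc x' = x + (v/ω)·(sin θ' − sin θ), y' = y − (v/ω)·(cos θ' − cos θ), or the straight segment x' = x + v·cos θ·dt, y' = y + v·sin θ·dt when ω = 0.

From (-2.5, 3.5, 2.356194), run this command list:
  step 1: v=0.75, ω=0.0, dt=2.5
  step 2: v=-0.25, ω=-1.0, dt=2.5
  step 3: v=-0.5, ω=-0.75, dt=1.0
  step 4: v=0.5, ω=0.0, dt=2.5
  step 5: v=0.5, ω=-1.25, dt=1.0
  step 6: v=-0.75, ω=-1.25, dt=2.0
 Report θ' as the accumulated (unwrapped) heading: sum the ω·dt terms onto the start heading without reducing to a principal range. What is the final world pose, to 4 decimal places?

step 1: θ'=2.3562 (straight) → pose (-3.8258, 4.8258, 2.3562)
step 2: θ'=-0.1438 (R=0.2500) → pose (-4.0384, 4.4016, -0.1438)
step 3: θ'=-0.8938 (R=0.6667) → pose (-4.4625, 4.6438, -0.8938)
step 4: θ'=-0.8938 (straight) → pose (-3.6795, 3.6695, -0.8938)
step 5: θ'=-2.1438 (R=-0.4000) → pose (-3.6551, 3.2020, -2.1438)
step 6: θ'=-4.6438 (R=0.6000) → pose (-2.5524, 2.9178, -4.6438)

(-2.5524, 2.9178, -4.6438)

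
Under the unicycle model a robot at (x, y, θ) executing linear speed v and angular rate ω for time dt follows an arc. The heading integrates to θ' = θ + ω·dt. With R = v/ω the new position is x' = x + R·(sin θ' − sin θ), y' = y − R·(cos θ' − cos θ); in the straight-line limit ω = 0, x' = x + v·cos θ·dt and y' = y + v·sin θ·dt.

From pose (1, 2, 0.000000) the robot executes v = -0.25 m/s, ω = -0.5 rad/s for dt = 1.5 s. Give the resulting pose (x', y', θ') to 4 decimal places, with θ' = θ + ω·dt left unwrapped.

(0.6592, 2.1342, -0.7500)

θ' = 0.0000 + -0.5·1.5 = -0.7500
R = v/ω = -0.25/-0.5 = 0.5000
x' = 1 + 0.5000·(sin -0.7500 − sin 0.0000) = 0.6592
y' = 2 − 0.5000·(cos -0.7500 − cos 0.0000) = 2.1342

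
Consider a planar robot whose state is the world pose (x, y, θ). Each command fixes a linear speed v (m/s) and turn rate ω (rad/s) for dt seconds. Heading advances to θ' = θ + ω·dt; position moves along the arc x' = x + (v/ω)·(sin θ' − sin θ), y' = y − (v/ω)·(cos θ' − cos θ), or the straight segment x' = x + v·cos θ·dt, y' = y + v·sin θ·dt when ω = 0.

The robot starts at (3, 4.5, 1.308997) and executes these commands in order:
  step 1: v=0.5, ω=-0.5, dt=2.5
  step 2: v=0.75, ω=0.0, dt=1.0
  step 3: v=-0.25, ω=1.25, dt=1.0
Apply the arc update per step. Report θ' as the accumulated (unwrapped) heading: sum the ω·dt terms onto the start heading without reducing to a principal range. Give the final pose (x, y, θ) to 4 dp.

(4.4743, 5.1358, 1.3090)

step 1: θ'=0.0590 (R=-1.0000) → pose (3.9070, 5.2394, 0.0590)
step 2: θ'=0.0590 (straight) → pose (4.6557, 5.2837, 0.0590)
step 3: θ'=1.3090 (R=-0.2000) → pose (4.4743, 5.1358, 1.3090)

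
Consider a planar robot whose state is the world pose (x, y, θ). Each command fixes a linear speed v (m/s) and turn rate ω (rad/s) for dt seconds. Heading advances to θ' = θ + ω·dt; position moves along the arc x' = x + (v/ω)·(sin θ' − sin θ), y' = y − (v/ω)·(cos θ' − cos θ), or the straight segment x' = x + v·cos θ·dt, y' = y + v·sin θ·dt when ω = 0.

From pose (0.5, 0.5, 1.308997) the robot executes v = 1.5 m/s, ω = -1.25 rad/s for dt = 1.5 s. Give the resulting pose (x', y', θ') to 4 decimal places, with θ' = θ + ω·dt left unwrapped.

(2.3026, 1.2023, -0.5660)

θ' = 1.3090 + -1.25·1.5 = -0.5660
R = v/ω = 1.5/-1.25 = -1.2000
x' = 0.5 + -1.2000·(sin -0.5660 − sin 1.3090) = 2.3026
y' = 0.5 − -1.2000·(cos -0.5660 − cos 1.3090) = 1.2023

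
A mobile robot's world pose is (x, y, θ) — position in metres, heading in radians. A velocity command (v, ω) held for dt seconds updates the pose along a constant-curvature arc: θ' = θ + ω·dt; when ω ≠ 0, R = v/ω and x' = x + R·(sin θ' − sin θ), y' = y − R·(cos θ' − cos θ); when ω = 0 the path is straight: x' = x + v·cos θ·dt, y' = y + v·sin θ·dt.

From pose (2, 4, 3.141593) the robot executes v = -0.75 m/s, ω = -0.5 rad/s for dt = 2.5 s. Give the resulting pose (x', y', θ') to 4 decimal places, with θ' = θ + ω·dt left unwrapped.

(3.4235, 2.9730, 1.8916)

θ' = 3.1416 + -0.5·2.5 = 1.8916
R = v/ω = -0.75/-0.5 = 1.5000
x' = 2 + 1.5000·(sin 1.8916 − sin 3.1416) = 3.4235
y' = 4 − 1.5000·(cos 1.8916 − cos 3.1416) = 2.9730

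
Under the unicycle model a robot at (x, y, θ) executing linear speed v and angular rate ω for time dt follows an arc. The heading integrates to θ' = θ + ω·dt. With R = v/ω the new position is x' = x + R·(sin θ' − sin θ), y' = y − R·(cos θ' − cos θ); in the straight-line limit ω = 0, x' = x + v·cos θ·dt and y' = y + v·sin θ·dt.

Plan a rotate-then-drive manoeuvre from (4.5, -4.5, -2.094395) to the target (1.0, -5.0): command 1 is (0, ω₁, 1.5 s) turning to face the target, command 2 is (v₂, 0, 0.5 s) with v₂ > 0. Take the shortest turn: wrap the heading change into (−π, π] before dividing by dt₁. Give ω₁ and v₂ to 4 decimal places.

ω₁ = -0.6035, v₂ = 7.0711

heading to target = atan2(-5−-4.5, 1−4.5) = -2.9997
Δθ = wrap(-2.9997 − -2.0944) = -0.9053; ω₁ = Δθ/dt₁ = -0.6035
distance = √((1−4.5)² + (-5−-4.5)²) = 3.5355; v₂ = distance/dt₂ = 7.0711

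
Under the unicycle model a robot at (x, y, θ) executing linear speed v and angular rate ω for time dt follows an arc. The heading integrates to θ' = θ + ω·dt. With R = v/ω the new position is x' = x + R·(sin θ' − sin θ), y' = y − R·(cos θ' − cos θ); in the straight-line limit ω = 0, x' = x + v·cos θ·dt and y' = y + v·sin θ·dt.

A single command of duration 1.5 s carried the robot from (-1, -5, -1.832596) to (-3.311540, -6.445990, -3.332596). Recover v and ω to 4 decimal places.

v = 2.0000, ω = -1.0000

Δθ = -3.332596 − -1.832596 = -1.500000
ω = Δθ/dt = -1.500000/1.5 = -1.0000
R = Δx/(sin θ' − sin θ) = -2.0000
v = R·ω = -2.0000·-1.0000 = 2.0000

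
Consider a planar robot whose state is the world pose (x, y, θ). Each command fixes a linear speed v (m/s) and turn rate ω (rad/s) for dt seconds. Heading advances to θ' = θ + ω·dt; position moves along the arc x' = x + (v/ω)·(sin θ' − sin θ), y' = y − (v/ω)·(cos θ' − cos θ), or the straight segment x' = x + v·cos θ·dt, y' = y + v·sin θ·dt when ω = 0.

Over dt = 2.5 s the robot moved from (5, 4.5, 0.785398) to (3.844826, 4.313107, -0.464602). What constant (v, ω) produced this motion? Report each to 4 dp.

Δθ = -0.464602 − 0.785398 = -1.250000
ω = Δθ/dt = -1.250000/2.5 = -0.5000
R = Δx/(sin θ' − sin θ) = 1.0000
v = R·ω = 1.0000·-0.5000 = -0.5000

v = -0.5000, ω = -0.5000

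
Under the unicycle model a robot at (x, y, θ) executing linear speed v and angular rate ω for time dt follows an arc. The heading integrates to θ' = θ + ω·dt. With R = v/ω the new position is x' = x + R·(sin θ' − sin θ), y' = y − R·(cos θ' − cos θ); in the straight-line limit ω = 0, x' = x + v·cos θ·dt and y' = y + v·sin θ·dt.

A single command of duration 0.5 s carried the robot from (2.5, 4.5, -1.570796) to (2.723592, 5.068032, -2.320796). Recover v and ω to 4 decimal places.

Δθ = -2.320796 − -1.570796 = -0.750000
ω = Δθ/dt = -0.750000/0.5 = -1.5000
R = −Δy/(cos θ' − cos θ) = 0.8333
v = R·ω = 0.8333·-1.5000 = -1.2500

v = -1.2500, ω = -1.5000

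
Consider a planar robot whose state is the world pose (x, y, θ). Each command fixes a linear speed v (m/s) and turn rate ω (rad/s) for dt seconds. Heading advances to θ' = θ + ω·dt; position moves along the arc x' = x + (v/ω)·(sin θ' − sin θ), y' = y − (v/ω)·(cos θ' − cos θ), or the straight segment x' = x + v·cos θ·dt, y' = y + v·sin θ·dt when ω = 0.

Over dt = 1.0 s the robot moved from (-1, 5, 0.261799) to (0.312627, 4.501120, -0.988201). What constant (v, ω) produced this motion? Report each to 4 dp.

v = 1.5000, ω = -1.2500

Δθ = -0.988201 − 0.261799 = -1.250000
ω = Δθ/dt = -1.250000/1.0 = -1.2500
R = Δx/(sin θ' − sin θ) = -1.2000
v = R·ω = -1.2000·-1.2500 = 1.5000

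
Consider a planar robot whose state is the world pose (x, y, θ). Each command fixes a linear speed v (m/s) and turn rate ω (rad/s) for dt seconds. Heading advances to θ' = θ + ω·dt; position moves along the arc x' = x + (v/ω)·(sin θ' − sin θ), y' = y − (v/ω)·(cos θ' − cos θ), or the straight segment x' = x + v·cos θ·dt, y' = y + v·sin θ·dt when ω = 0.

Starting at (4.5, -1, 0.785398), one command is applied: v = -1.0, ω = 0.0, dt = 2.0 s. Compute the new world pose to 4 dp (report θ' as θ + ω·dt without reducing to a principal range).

θ' = 0.7854 + 0.0·2.0 = 0.7854
ω = 0 → straight: x' = 4.5 + -1.0·cos(0.7854)·2.0 = 3.0858
y' = -1 + -1.0·sin(0.7854)·2.0 = -2.4142

(3.0858, -2.4142, 0.7854)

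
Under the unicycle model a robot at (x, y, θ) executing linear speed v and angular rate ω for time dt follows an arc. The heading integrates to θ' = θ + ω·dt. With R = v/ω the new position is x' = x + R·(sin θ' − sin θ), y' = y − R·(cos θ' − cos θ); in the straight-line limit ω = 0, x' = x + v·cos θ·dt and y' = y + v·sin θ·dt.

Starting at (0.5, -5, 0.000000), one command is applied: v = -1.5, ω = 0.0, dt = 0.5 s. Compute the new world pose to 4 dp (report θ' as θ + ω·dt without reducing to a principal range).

(-0.2500, -5.0000, 0.0000)

θ' = 0.0000 + 0.0·0.5 = 0.0000
ω = 0 → straight: x' = 0.5 + -1.5·cos(0.0000)·0.5 = -0.2500
y' = -5 + -1.5·sin(0.0000)·0.5 = -5.0000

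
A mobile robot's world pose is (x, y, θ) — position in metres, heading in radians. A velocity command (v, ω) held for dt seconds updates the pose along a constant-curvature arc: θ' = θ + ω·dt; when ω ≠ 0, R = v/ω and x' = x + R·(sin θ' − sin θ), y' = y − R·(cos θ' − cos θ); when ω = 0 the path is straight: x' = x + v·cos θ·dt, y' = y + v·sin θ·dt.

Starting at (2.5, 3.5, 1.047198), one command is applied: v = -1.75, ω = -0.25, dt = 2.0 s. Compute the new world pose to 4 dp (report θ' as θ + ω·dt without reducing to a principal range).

(0.0799, 1.0221, 0.5472)

θ' = 1.0472 + -0.25·2.0 = 0.5472
R = v/ω = -1.75/-0.25 = 7.0000
x' = 2.5 + 7.0000·(sin 0.5472 − sin 1.0472) = 0.0799
y' = 3.5 − 7.0000·(cos 0.5472 − cos 1.0472) = 1.0221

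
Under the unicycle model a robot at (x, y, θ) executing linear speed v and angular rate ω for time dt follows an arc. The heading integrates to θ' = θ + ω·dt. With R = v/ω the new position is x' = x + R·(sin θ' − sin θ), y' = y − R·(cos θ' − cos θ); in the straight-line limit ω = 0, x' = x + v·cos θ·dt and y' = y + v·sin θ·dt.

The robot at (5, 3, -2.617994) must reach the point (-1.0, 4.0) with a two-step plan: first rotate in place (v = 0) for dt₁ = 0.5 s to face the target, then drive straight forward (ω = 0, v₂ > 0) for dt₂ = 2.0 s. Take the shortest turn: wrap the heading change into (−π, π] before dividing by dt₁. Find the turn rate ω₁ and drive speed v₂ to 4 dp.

heading to target = atan2(4−3, -1−5) = 2.9764
Δθ = wrap(2.9764 − -2.6180) = -0.6887; ω₁ = Δθ/dt₁ = -1.3775
distance = √((-1−5)² + (4−3)²) = 6.0828; v₂ = distance/dt₂ = 3.0414

ω₁ = -1.3775, v₂ = 3.0414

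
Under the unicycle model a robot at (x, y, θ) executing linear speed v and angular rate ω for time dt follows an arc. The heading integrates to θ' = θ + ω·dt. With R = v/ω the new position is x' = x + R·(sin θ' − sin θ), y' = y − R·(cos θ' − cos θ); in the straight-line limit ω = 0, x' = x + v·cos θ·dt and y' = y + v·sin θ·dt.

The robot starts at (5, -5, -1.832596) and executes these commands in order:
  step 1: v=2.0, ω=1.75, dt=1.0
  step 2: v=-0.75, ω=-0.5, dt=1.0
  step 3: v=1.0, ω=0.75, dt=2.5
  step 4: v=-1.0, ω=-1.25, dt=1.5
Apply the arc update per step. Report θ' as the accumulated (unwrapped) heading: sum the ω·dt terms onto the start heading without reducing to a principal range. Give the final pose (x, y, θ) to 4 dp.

(6.1143, -5.8936, -0.5826)

step 1: θ'=-0.0826 (R=1.1429) → pose (6.0096, -6.4348, -0.0826)
step 2: θ'=-0.5826 (R=1.5000) → pose (5.3081, -6.1924, -0.5826)
step 3: θ'=1.2924 (R=1.3333) → pose (7.3237, -5.4455, 1.2924)
step 4: θ'=-0.5826 (R=0.8000) → pose (6.1143, -5.8936, -0.5826)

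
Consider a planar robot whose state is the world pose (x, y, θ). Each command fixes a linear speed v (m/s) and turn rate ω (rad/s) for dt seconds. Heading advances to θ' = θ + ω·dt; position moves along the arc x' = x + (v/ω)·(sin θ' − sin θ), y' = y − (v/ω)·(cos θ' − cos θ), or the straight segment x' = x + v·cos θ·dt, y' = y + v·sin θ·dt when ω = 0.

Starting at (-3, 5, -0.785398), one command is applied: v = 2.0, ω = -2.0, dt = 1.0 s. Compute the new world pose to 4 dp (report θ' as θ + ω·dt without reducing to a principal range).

θ' = -0.7854 + -2.0·1.0 = -2.7854
R = v/ω = 2.0/-2.0 = -1.0000
x' = -3 + -1.0000·(sin -2.7854 − sin -0.7854) = -3.3584
y' = 5 − -1.0000·(cos -2.7854 − cos -0.7854) = 3.3557

(-3.3584, 3.3557, -2.7854)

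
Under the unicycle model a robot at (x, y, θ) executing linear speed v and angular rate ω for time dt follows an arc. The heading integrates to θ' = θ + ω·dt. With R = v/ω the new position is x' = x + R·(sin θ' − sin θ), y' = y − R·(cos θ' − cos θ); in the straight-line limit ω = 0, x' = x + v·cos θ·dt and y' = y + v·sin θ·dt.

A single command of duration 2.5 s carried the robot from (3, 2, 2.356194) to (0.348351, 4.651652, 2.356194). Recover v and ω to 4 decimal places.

Δθ = 2.356194 − 2.356194 = 0.000000
ω = Δθ/dt = 0.000000/2.5 = 0.0000
ω = 0 → v = (Δx·cos θ + Δy·sin θ)/dt = 1.5000

v = 1.5000, ω = 0.0000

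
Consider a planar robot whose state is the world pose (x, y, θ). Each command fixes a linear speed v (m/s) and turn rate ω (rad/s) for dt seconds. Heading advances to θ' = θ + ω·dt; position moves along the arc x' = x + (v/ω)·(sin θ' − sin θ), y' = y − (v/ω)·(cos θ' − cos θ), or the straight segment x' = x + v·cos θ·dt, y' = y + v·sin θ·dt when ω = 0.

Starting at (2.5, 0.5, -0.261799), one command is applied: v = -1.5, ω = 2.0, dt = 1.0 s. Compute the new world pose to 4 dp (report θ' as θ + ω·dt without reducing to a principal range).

θ' = -0.2618 + 2.0·1.0 = 1.7382
R = v/ω = -1.5/2.0 = -0.7500
x' = 2.5 + -0.7500·(sin 1.7382 − sin -0.2618) = 1.5664
y' = 0.5 − -0.7500·(cos 1.7382 − cos -0.2618) = -0.3494

(1.5664, -0.3494, 1.7382)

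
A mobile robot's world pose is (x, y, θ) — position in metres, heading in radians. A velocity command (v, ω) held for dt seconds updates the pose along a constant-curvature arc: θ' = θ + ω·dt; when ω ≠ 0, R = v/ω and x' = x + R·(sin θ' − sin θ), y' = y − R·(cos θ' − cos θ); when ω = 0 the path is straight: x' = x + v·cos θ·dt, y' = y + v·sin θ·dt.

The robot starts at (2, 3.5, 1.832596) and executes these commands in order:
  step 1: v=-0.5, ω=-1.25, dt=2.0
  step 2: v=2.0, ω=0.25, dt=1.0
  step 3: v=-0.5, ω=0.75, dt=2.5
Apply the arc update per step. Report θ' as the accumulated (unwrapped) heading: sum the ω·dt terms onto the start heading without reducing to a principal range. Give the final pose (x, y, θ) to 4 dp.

(2.1419, 1.5185, 1.4576)

step 1: θ'=-0.6674 (R=0.4000) → pose (1.3661, 3.0823, -0.6674)
step 2: θ'=-0.4174 (R=8.0000) → pose (3.0745, 2.0526, -0.4174)
step 3: θ'=1.4576 (R=-0.6667) → pose (2.1419, 1.5185, 1.4576)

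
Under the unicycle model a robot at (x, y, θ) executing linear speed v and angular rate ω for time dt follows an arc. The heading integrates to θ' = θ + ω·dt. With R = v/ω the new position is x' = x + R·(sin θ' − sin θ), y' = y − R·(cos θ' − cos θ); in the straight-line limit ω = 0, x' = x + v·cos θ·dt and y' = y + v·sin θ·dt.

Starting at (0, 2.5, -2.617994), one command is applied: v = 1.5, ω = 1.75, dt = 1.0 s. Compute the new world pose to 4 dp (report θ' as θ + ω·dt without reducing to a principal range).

θ' = -2.6180 + 1.75·1.0 = -0.8680
R = v/ω = 1.5/1.75 = 0.8571
x' = 0 + 0.8571·(sin -0.8680 − sin -2.6180) = -0.2255
y' = 2.5 − 0.8571·(cos -0.8680 − cos -2.6180) = 1.2037

(-0.2255, 1.2037, -0.8680)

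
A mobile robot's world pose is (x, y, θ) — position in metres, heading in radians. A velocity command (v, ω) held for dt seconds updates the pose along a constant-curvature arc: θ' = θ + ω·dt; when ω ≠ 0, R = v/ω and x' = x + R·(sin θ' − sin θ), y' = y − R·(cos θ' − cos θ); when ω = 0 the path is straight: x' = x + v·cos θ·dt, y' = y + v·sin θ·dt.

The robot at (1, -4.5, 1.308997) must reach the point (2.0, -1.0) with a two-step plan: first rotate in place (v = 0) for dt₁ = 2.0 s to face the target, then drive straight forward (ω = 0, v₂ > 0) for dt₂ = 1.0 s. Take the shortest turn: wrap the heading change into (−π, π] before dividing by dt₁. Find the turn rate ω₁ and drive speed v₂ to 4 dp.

ω₁ = -0.0083, v₂ = 3.6401

heading to target = atan2(-1−-4.5, 2−1) = 1.2925
Δθ = wrap(1.2925 − 1.3090) = -0.0165; ω₁ = Δθ/dt₁ = -0.0083
distance = √((2−1)² + (-1−-4.5)²) = 3.6401; v₂ = distance/dt₂ = 3.6401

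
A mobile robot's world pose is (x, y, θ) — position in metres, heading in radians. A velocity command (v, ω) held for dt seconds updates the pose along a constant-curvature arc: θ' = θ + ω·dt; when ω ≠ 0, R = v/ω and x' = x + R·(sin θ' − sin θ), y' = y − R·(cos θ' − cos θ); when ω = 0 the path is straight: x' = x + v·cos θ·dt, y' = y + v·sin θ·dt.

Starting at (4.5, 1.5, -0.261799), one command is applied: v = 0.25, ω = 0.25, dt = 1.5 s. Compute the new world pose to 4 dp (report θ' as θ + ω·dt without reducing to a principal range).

θ' = -0.2618 + 0.25·1.5 = 0.1132
R = v/ω = 0.25/0.25 = 1.0000
x' = 4.5 + 1.0000·(sin 0.1132 − sin -0.2618) = 4.8718
y' = 1.5 − 1.0000·(cos 0.1132 − cos -0.2618) = 1.4723

(4.8718, 1.4723, 0.1132)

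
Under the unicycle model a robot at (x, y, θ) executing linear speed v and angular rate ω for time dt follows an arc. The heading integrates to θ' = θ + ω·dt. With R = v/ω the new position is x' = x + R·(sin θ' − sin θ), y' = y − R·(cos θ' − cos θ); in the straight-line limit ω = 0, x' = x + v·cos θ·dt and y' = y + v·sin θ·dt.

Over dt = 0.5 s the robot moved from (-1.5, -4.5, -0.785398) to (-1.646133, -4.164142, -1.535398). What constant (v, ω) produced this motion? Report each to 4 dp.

Δθ = -1.535398 − -0.785398 = -0.750000
ω = Δθ/dt = -0.750000/0.5 = -1.5000
R = −Δy/(cos θ' − cos θ) = 0.5000
v = R·ω = 0.5000·-1.5000 = -0.7500

v = -0.7500, ω = -1.5000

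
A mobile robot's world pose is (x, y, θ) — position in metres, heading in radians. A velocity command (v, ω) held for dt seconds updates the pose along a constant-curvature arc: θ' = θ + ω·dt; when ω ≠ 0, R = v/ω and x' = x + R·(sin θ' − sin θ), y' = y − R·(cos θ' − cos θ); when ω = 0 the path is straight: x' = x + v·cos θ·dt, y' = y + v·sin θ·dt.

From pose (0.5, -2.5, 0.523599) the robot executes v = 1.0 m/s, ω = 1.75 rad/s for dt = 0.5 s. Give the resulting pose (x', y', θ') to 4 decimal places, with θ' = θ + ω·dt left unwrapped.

(0.7773, -2.1030, 1.3986)

θ' = 0.5236 + 1.75·0.5 = 1.3986
R = v/ω = 1.0/1.75 = 0.5714
x' = 0.5 + 0.5714·(sin 1.3986 − sin 0.5236) = 0.7773
y' = -2.5 − 0.5714·(cos 1.3986 − cos 0.5236) = -2.1030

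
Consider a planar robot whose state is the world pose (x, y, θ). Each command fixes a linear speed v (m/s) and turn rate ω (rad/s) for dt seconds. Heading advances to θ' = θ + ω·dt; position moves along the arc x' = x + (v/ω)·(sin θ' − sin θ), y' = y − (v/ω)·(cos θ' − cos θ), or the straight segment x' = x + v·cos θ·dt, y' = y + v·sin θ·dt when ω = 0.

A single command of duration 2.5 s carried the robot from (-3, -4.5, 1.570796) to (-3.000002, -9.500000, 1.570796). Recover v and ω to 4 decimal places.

v = -2.0000, ω = 0.0000

Δθ = 1.570796 − 1.570796 = 0.000000
ω = Δθ/dt = 0.000000/2.5 = 0.0000
ω = 0 → v = (Δx·cos θ + Δy·sin θ)/dt = -2.0000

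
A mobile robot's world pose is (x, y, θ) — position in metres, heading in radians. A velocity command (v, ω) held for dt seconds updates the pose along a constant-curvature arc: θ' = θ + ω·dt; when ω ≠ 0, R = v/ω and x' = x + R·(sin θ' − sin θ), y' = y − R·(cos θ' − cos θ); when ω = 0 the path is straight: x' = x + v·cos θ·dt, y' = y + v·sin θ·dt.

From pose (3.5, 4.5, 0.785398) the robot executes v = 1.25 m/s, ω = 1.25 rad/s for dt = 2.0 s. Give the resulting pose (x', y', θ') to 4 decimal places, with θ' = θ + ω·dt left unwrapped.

(2.6496, 6.1968, 3.2854)

θ' = 0.7854 + 1.25·2.0 = 3.2854
R = v/ω = 1.25/1.25 = 1.0000
x' = 3.5 + 1.0000·(sin 3.2854 − sin 0.7854) = 2.6496
y' = 4.5 − 1.0000·(cos 3.2854 − cos 0.7854) = 6.1968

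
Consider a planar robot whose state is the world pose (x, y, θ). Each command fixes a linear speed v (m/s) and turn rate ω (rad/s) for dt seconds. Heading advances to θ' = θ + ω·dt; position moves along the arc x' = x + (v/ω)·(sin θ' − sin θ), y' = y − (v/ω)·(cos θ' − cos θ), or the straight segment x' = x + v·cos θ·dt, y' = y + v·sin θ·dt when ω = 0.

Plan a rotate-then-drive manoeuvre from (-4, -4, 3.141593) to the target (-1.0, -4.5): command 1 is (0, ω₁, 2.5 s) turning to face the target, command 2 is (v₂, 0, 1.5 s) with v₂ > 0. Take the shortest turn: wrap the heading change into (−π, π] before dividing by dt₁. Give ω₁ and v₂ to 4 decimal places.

ω₁ = 1.1906, v₂ = 2.0276

heading to target = atan2(-4.5−-4, -1−-4) = -0.1651
Δθ = wrap(-0.1651 − 3.1416) = 2.9764; ω₁ = Δθ/dt₁ = 1.1906
distance = √((-1−-4)² + (-4.5−-4)²) = 3.0414; v₂ = distance/dt₂ = 2.0276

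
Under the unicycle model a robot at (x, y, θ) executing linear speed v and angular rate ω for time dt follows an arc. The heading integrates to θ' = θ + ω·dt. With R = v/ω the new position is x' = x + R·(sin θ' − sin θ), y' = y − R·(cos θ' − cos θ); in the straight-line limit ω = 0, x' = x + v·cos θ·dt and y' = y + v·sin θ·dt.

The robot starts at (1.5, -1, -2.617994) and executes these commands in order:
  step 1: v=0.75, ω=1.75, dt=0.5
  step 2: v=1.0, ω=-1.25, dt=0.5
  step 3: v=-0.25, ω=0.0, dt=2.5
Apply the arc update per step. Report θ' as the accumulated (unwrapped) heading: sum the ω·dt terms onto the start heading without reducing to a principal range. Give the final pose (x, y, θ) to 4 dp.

step 1: θ'=-1.7430 (R=0.4286) → pose (1.2921, -1.2977, -1.7430)
step 2: θ'=-2.3680 (R=-0.8000) → pose (1.0629, -1.7330, -2.3680)
step 3: θ'=-2.3680 (straight) → pose (1.5100, -1.2963, -2.3680)

(1.5100, -1.2963, -2.3680)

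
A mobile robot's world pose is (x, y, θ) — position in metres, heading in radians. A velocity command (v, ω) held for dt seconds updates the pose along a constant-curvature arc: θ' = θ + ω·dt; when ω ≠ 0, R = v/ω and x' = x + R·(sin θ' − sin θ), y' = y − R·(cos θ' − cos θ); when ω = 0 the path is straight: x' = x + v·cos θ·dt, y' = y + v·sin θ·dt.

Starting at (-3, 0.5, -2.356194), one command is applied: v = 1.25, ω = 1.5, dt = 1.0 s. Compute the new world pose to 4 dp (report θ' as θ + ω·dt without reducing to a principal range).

(-3.0402, -0.6354, -0.8562)

θ' = -2.3562 + 1.5·1.0 = -0.8562
R = v/ω = 1.25/1.5 = 0.8333
x' = -3 + 0.8333·(sin -0.8562 − sin -2.3562) = -3.0402
y' = 0.5 − 0.8333·(cos -0.8562 − cos -2.3562) = -0.6354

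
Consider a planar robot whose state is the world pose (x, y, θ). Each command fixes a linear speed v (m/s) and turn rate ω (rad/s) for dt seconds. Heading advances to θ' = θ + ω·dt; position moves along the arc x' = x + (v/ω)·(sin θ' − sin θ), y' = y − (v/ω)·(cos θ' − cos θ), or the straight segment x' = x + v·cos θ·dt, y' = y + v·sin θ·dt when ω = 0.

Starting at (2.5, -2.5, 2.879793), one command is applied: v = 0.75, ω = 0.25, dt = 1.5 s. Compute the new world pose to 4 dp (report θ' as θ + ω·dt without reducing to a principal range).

(1.3847, -2.4170, 3.2548)

θ' = 2.8798 + 0.25·1.5 = 3.2548
R = v/ω = 0.75/0.25 = 3.0000
x' = 2.5 + 3.0000·(sin 3.2548 − sin 2.8798) = 1.3847
y' = -2.5 − 3.0000·(cos 3.2548 − cos 2.8798) = -2.4170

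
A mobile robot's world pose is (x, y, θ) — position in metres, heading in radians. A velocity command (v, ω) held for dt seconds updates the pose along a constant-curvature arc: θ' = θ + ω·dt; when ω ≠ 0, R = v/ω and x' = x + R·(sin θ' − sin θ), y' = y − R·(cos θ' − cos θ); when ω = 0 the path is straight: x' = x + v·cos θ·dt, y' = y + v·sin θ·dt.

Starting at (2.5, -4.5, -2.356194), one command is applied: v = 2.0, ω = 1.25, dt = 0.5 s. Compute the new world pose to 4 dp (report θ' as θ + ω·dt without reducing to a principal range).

(2.0519, -5.3758, -1.7312)

θ' = -2.3562 + 1.25·0.5 = -1.7312
R = v/ω = 2.0/1.25 = 1.6000
x' = 2.5 + 1.6000·(sin -1.7312 − sin -2.3562) = 2.0519
y' = -4.5 − 1.6000·(cos -1.7312 − cos -2.3562) = -5.3758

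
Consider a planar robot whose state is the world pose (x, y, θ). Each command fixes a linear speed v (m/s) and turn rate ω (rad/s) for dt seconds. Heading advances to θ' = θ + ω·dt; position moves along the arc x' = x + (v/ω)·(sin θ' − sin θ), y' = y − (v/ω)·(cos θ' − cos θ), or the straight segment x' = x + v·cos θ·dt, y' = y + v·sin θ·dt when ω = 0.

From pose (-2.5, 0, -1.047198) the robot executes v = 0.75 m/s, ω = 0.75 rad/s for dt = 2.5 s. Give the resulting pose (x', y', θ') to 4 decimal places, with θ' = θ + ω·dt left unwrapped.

θ' = -1.0472 + 0.75·2.5 = 0.8278
R = v/ω = 0.75/0.75 = 1.0000
x' = -2.5 + 1.0000·(sin 0.8278 − sin -1.0472) = -0.8975
y' = 0 − 1.0000·(cos 0.8278 − cos -1.0472) = -0.1765

(-0.8975, -0.1765, 0.8278)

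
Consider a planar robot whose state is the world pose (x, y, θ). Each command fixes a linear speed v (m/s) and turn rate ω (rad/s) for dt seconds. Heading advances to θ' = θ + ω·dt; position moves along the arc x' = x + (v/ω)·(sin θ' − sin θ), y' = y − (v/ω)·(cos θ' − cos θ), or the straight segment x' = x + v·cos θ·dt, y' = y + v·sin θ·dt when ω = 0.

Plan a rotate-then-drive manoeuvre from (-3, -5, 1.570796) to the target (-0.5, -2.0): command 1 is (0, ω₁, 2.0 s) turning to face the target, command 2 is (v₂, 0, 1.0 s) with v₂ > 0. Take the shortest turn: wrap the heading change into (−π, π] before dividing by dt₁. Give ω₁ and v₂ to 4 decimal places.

heading to target = atan2(-2−-5, -0.5−-3) = 0.8761
Δθ = wrap(0.8761 − 1.5708) = -0.6947; ω₁ = Δθ/dt₁ = -0.3474
distance = √((-0.5−-3)² + (-2−-5)²) = 3.9051; v₂ = distance/dt₂ = 3.9051

ω₁ = -0.3474, v₂ = 3.9051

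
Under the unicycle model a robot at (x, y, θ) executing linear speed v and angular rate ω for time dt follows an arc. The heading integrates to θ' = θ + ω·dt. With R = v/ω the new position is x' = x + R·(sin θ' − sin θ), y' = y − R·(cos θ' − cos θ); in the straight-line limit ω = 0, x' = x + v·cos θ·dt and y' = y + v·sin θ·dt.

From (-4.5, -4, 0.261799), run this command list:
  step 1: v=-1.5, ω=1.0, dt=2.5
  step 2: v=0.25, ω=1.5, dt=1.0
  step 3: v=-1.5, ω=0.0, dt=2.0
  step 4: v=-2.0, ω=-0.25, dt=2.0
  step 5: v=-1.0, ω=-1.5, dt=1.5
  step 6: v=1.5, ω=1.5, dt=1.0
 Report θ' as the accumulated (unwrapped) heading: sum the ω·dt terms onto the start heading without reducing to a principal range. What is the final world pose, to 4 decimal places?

(-0.8372, -0.7288, 3.0118)

step 1: θ'=2.7618 (R=-1.5000) → pose (-4.6679, -6.8420, 2.7618)
step 2: θ'=4.2618 (R=0.1667) → pose (-4.8797, -6.9242, 4.2618)
step 3: θ'=4.2618 (straight) → pose (-3.5732, -4.2236, 4.2618)
step 4: θ'=3.7618 (R=8.0000) → pose (-1.0213, -1.1975, 3.7618)
step 5: θ'=1.5118 (R=0.6667) → pose (0.0317, -1.7794, 1.5118)
step 6: θ'=3.0118 (R=1.0000) → pose (-0.8372, -0.7288, 3.0118)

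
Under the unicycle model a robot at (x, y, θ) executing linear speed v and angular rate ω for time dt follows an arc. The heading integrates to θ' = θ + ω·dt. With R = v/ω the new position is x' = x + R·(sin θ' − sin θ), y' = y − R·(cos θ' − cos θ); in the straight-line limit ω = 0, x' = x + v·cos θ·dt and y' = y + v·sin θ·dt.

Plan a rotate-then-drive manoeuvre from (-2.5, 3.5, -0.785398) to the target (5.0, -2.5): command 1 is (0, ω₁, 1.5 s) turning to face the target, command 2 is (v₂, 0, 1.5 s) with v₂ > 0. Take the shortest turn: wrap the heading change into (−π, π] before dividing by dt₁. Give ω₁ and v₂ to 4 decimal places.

heading to target = atan2(-2.5−3.5, 5−-2.5) = -0.6747
Δθ = wrap(-0.6747 − -0.7854) = 0.1107; ω₁ = Δθ/dt₁ = 0.0738
distance = √((5−-2.5)² + (-2.5−3.5)²) = 9.6047; v₂ = distance/dt₂ = 6.4031

ω₁ = 0.0738, v₂ = 6.4031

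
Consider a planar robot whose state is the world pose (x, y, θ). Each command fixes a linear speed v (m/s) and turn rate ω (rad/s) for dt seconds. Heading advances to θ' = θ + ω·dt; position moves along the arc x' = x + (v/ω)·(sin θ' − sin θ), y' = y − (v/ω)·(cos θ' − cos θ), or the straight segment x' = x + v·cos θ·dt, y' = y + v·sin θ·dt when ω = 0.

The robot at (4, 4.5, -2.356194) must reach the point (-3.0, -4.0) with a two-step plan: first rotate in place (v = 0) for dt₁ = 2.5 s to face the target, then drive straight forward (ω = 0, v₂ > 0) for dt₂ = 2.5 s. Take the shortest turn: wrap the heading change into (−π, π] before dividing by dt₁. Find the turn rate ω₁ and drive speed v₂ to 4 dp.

ω₁ = 0.0386, v₂ = 4.4045

heading to target = atan2(-4−4.5, -3−4) = -2.2597
Δθ = wrap(-2.2597 − -2.3562) = 0.0965; ω₁ = Δθ/dt₁ = 0.0386
distance = √((-3−4)² + (-4−4.5)²) = 11.0114; v₂ = distance/dt₂ = 4.4045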